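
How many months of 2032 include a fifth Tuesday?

4

A month has five Tuesdays exactly when Tuesday falls within its first (length − 28) days.
Jan: 31 days, starts Thu → 5 of Thu, Fri, Sat
Feb: 29 days, starts Sun → 5 of Sun
Mar: 31 days, starts Mon → 5 of Mon, Tue, Wed ✓
Apr: 30 days, starts Thu → 5 of Thu, Fri
May: 31 days, starts Sat → 5 of Sat, Sun, Mon
Jun: 30 days, starts Tue → 5 of Tue, Wed ✓
Jul: 31 days, starts Thu → 5 of Thu, Fri, Sat
Aug: 31 days, starts Sun → 5 of Sun, Mon, Tue ✓
Sep: 30 days, starts Wed → 5 of Wed, Thu
Oct: 31 days, starts Fri → 5 of Fri, Sat, Sun
Nov: 30 days, starts Mon → 5 of Mon, Tue ✓
Dec: 31 days, starts Wed → 5 of Wed, Thu, Fri
Months with five Tuesdays: Mar, Jun, Aug, Nov.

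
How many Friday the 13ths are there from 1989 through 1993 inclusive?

9

Friday-the-13ths by year:
1989: Jan, Oct
1990: Apr, Jul
1991: Sep, Dec
1992: Mar, Nov
1993: Aug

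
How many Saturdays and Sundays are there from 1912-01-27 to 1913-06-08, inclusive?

144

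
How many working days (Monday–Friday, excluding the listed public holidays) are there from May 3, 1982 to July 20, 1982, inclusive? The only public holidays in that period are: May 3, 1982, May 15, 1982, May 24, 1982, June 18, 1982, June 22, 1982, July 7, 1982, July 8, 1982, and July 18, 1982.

51

May 3, 1982 is a Monday.
That's 79 days from start to end, counting both.
79 = 7 × 11 + 2, so there are 11 full weeks plus 2 extra days.
Each full week contributes 5 weekdays (Mon–Fri): 11 × 5 = 55.
The 2 extra days are Monday, Tuesday — 2 of them qualify.
Total: 55 + 2 = 57.
Holidays: May 3, 1982 (Mon); May 15, 1982 (Sat); May 24, 1982 (Mon); June 18, 1982 (Fri); June 22, 1982 (Tue); July 7, 1982 (Wed); July 8, 1982 (Thu); July 18, 1982 (Sun).
6 of the 8 holidays fall on weekdays; the rest are weekends and were already excluded.
Business days: 57 − 6 = 51.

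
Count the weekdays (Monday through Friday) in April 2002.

2002-04-01 is a Monday.
The range spans 30 days (inclusive of both endpoints).
30 = 7 × 4 + 2, so there are 4 full weeks plus 2 extra days.
Each full week contributes 5 weekdays (Mon–Fri): 4 × 5 = 20.
The 2 extra days are Monday, Tuesday — 2 of them qualify.
Total: 20 + 2 = 22.

22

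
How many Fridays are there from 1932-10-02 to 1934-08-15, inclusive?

97

1932-10-02 is a Sunday.
From 1932-10-02 to 1934-08-15 is 683 days inclusive.
683 = 7 × 97 + 4, so there are 97 full weeks plus 4 extra days.
Each full week contributes one Friday: 97 so far.
The 4 extra days are Sunday, Monday, Tuesday, Wednesday — none qualify.
Total: 97 + 0 = 97.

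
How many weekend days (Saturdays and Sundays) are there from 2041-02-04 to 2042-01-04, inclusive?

95

2041-02-04 is a Monday.
That's 335 days from start to end, counting both.
335 = 7 × 47 + 6, so there are 47 full weeks plus 6 extra days.
Each full week contributes 2 weekend days (Sat, Sun): 47 × 2 = 94.
The 6 extra days are Mon, Tue, Wed, Thu, Fri, Sat — 1 of them qualifies.
Total: 94 + 1 = 95.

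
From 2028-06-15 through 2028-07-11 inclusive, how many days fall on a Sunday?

2028-06-15 is a Thursday.
From 2028-06-15 to 2028-07-11 is 27 days inclusive.
27 = 7 × 3 + 6, so there are 3 full weeks plus 6 extra days.
Each full week contributes one Sunday: 3 so far.
The 6 extra days are Thursday, Friday, Saturday, Sunday, Monday, Tuesday — 1 of them qualifies.
Total: 3 + 1 = 4.

4 Sundays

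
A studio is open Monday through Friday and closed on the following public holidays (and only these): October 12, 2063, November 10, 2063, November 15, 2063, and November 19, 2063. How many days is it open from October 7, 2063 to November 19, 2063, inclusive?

28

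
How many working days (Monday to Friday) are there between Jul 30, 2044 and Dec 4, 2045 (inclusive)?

351

Jul 30, 2044 is a Saturday.
That's 493 days from start to end, counting both.
493 = 7 × 70 + 3, so there are 70 full weeks plus 3 extra days.
Each full week contributes 5 weekdays (Mon–Fri): 70 × 5 = 350.
The 3 extra days are Sat, Sun, Mon — 1 of them qualifies.
Total: 350 + 1 = 351.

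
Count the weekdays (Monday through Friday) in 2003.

1 January 2003 is a Wednesday.
The range spans 365 days (inclusive of both endpoints).
365 = 7 × 52 + 1, so there are 52 full weeks plus 1 extra day.
Each full week contributes 5 weekdays (Mon–Fri): 52 × 5 = 260.
The 1 extra day is Wed — 1 of them qualifies.
Total: 260 + 1 = 261.

261 weekdays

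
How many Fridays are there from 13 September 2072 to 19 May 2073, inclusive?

13 September 2072 is a Tuesday.
The range spans 249 days (inclusive of both endpoints).
249 = 7 × 35 + 4, so there are 35 full weeks plus 4 extra days.
Each full week contributes one Friday: 35 so far.
The 4 extra days are Tue, Wed, Thu, Fri — 1 of them qualifies.
Total: 35 + 1 = 36.

36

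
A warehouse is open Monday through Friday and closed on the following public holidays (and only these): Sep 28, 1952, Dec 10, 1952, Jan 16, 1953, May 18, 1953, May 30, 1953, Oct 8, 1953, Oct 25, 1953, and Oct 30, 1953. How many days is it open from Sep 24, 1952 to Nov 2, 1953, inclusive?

284 business days

Sep 24, 1952 is a Wednesday.
From Sep 24, 1952 to Nov 2, 1953 is 405 days inclusive.
405 = 7 × 57 + 6, so there are 57 full weeks plus 6 extra days.
Each full week contributes 5 weekdays (Mon–Fri): 57 × 5 = 285.
The 6 extra days are Wednesday, Thursday, Friday, Saturday, Sunday, Monday — 4 of them qualify.
Total: 285 + 4 = 289.
Holidays: Sep 28, 1952 (Sun); Dec 10, 1952 (Wed); Jan 16, 1953 (Fri); May 18, 1953 (Mon); May 30, 1953 (Sat); Oct 8, 1953 (Thu); Oct 25, 1953 (Sun); Oct 30, 1953 (Fri).
5 of the 8 holidays fall on weekdays; the rest are weekends and were already excluded.
Business days: 289 − 5 = 284.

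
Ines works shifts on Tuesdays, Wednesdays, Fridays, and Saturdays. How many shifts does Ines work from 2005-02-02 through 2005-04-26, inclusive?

2005-02-02 is a Wednesday.
That's 84 days from start to end, counting both.
84 = 7 × 12, so the span is exactly 12 full weeks.
Each full week contributes 4 days from the set (Tue, Wed, Fri, Sat): 12 × 4 = 48.
Total: 48.

48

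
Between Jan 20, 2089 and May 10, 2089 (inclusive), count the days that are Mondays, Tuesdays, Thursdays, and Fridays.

64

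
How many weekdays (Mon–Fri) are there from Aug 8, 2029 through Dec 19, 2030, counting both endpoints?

Aug 8, 2029 is a Wednesday.
From Aug 8, 2029 to Dec 19, 2030 is 499 days inclusive.
499 = 7 × 71 + 2, so there are 71 full weeks plus 2 extra days.
Each full week contributes 5 weekdays (Mon–Fri): 71 × 5 = 355.
The 2 extra days are Wed, Thu — 2 of them qualify.
Total: 355 + 2 = 357.

357 weekdays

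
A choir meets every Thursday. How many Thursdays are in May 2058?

1 May 2058 is a Wednesday.
From 1 May 2058 to 31 May 2058 is 31 days inclusive.
31 = 7 × 4 + 3, so there are 4 full weeks plus 3 extra days.
Each full week contributes one Thursday: 4 so far.
The 3 extra days are Wednesday, Thursday, Friday — 1 of them qualifies.
Total: 4 + 1 = 5.

5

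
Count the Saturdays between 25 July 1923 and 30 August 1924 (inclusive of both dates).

25 July 1923 is a Wednesday.
The range spans 403 days (inclusive of both endpoints).
403 = 7 × 57 + 4, so there are 57 full weeks plus 4 extra days.
Each full week contributes one Saturday: 57 so far.
The 4 extra days are Wednesday, Thursday, Friday, Saturday — 1 of them qualifies.
Total: 57 + 1 = 58.

58 Saturdays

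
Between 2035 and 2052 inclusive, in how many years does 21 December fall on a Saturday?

3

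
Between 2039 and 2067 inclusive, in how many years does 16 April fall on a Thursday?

4

Day of week of April 16 in each year:
2039: Sat, 2040: Mon, 2041: Tue, 2042: Wed, 2043: Thu ✓, 2044: Sat, 2045: Sun, 2046: Mon, 2047: Tue, 2048: Thu ✓, 2049: Fri, 2050: Sat, 2051: Sun, 2052: Tue, 2053: Wed, 2054: Thu ✓, 2055: Fri, 2056: Sun, 2057: Mon, 2058: Tue, 2059: Wed, 2060: Fri, 2061: Sat, 2062: Sun, 2063: Mon, 2064: Wed, 2065: Thu ✓, 2066: Fri, 2067: Sat
Thursdays: 2043, 2048, 2054, 2065.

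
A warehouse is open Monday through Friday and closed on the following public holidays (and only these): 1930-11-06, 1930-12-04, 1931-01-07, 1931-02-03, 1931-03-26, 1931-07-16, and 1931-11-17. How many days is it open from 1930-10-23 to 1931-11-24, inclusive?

1930-10-23 is a Thursday.
That's 398 days from start to end, counting both.
398 = 7 × 56 + 6, so there are 56 full weeks plus 6 extra days.
Each full week contributes 5 weekdays (Mon–Fri): 56 × 5 = 280.
The 6 extra days are Thu, Fri, Sat, Sun, Mon, Tue — 4 of them qualify.
Total: 280 + 4 = 284.
Holidays: 1930-11-06 (Thu); 1930-12-04 (Thu); 1931-01-07 (Wed); 1931-02-03 (Tue); 1931-03-26 (Thu); 1931-07-16 (Thu); 1931-11-17 (Tue).
All 7 holidays fall on weekdays, so subtract 7.
Business days: 284 − 7 = 277.

277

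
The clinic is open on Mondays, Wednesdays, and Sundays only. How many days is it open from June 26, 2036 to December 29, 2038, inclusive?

June 26, 2036 is a Thursday.
The range spans 917 days (inclusive of both endpoints).
917 = 7 × 131, so the span is exactly 131 full weeks.
Each full week contributes 3 days from the set (Mon, Wed, Sun): 131 × 3 = 393.
Total: 393.

393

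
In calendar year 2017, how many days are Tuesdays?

52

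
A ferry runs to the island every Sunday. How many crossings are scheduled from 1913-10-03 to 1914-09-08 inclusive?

49

1913-10-03 is a Friday.
The range spans 341 days (inclusive of both endpoints).
341 = 7 × 48 + 5, so there are 48 full weeks plus 5 extra days.
Each full week contributes one Sunday: 48 so far.
The 5 extra days are Friday, Saturday, Sunday, Monday, Tuesday — 1 of them qualifies.
Total: 48 + 1 = 49.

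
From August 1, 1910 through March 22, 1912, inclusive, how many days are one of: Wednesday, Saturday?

171

August 1, 1910 is a Monday.
The range spans 600 days (inclusive of both endpoints).
600 = 7 × 85 + 5, so there are 85 full weeks plus 5 extra days.
Each full week contributes 2 days from the set (Wed, Sat): 85 × 2 = 170.
The 5 extra days are Mon, Tue, Wed, Thu, Fri — 1 of them qualifies.
Total: 170 + 1 = 171.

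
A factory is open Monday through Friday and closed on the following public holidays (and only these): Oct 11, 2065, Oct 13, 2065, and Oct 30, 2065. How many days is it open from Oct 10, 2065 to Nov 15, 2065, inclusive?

23

Oct 10, 2065 is a Saturday.
From Oct 10, 2065 to Nov 15, 2065 is 37 days inclusive.
37 = 7 × 5 + 2, so there are 5 full weeks plus 2 extra days.
Each full week contributes 5 weekdays (Mon–Fri): 5 × 5 = 25.
The 2 extra days are Sat, Sun — none qualify.
Total: 25 + 0 = 25.
Holidays: Oct 11, 2065 (Sun); Oct 13, 2065 (Tue); Oct 30, 2065 (Fri).
2 of the 3 holidays fall on weekdays; the rest are weekends and were already excluded.
Business days: 25 − 2 = 23.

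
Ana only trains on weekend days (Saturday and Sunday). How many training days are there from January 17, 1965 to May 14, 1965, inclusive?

January 17, 1965 is a Sunday.
That's 118 days from start to end, counting both.
118 = 7 × 16 + 6, so there are 16 full weeks plus 6 extra days.
Each full week contributes 2 weekend days (Sat, Sun): 16 × 2 = 32.
The 6 extra days are Sun, Mon, Tue, Wed, Thu, Fri — 1 of them qualifies.
Total: 32 + 1 = 33.

33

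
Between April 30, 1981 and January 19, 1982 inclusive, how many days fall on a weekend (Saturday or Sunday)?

April 30, 1981 is a Thursday.
That's 265 days from start to end, counting both.
265 = 7 × 37 + 6, so there are 37 full weeks plus 6 extra days.
Each full week contributes 2 weekend days (Sat, Sun): 37 × 2 = 74.
The 6 extra days are Thursday, Friday, Saturday, Sunday, Monday, Tuesday — 2 of them qualify.
Total: 74 + 2 = 76.

76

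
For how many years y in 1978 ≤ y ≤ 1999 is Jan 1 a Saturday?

Day of week of January 1 in each year:
1978: Sun, 1979: Mon, 1980: Tue, 1981: Thu, 1982: Fri, 1983: Sat ✓, 1984: Sun, 1985: Tue, 1986: Wed, 1987: Thu, 1988: Fri, 1989: Sun, 1990: Mon, 1991: Tue, 1992: Wed, 1993: Fri, 1994: Sat ✓, 1995: Sun, 1996: Mon, 1997: Wed, 1998: Thu, 1999: Fri
Saturdays: 1983, 1994.

2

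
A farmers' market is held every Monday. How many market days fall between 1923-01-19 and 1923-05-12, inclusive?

1923-01-19 is a Friday.
That's 114 days from start to end, counting both.
114 = 7 × 16 + 2, so there are 16 full weeks plus 2 extra days.
Each full week contributes one Monday: 16 so far.
The 2 extra days are Fri, Sat — none qualify.
Total: 16 + 0 = 16.

16 Mondays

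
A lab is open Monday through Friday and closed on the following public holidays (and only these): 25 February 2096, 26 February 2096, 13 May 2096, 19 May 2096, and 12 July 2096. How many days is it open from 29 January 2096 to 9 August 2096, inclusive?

29 January 2096 is a Sunday.
The range spans 194 days (inclusive of both endpoints).
194 = 7 × 27 + 5, so there are 27 full weeks plus 5 extra days.
Each full week contributes 5 weekdays (Mon–Fri): 27 × 5 = 135.
The 5 extra days are Sun, Mon, Tue, Wed, Thu — 4 of them qualify.
Total: 135 + 4 = 139.
Holidays: 25 February 2096 (Sat); 26 February 2096 (Sun); 13 May 2096 (Sun); 19 May 2096 (Sat); 12 July 2096 (Thu).
1 of the 5 holidays fall on weekdays; the rest are weekends and were already excluded.
Business days: 139 − 1 = 138.

138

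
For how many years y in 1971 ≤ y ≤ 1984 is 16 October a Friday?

Day of week of October 16 in each year:
1971: Sat, 1972: Mon, 1973: Tue, 1974: Wed, 1975: Thu, 1976: Sat, 1977: Sun, 1978: Mon, 1979: Tue, 1980: Thu, 1981: Fri ✓, 1982: Sat, 1983: Sun, 1984: Tue
Fridays: 1981.

1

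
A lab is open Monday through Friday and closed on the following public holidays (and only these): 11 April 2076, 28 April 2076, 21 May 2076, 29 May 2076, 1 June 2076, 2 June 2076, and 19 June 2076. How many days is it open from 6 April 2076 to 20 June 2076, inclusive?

49

6 April 2076 is a Monday.
From 6 April 2076 to 20 June 2076 is 76 days inclusive.
76 = 7 × 10 + 6, so there are 10 full weeks plus 6 extra days.
Each full week contributes 5 weekdays (Mon–Fri): 10 × 5 = 50.
The 6 extra days are Mon, Tue, Wed, Thu, Fri, Sat — 5 of them qualify.
Total: 50 + 5 = 55.
Holidays: 11 April 2076 (Sat); 28 April 2076 (Tue); 21 May 2076 (Thu); 29 May 2076 (Fri); 1 June 2076 (Mon); 2 June 2076 (Tue); 19 June 2076 (Fri).
6 of the 7 holidays fall on weekdays; the rest are weekends and were already excluded.
Business days: 55 − 6 = 49.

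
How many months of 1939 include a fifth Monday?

A month has five Mondays exactly when Monday falls within its first (length − 28) days.
Jan: 31 days, starts Sun → 5 of Sun, Mon, Tue ✓
Feb: 28 days, starts Wed → 5 of (none)
Mar: 31 days, starts Wed → 5 of Wed, Thu, Fri
Apr: 30 days, starts Sat → 5 of Sat, Sun
May: 31 days, starts Mon → 5 of Mon, Tue, Wed ✓
Jun: 30 days, starts Thu → 5 of Thu, Fri
Jul: 31 days, starts Sat → 5 of Sat, Sun, Mon ✓
Aug: 31 days, starts Tue → 5 of Tue, Wed, Thu
Sep: 30 days, starts Fri → 5 of Fri, Sat
Oct: 31 days, starts Sun → 5 of Sun, Mon, Tue ✓
Nov: 30 days, starts Wed → 5 of Wed, Thu
Dec: 31 days, starts Fri → 5 of Fri, Sat, Sun
Months with five Mondays: Jan, May, Jul, Oct.

4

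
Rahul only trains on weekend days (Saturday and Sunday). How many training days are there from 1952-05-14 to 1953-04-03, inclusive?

1952-05-14 is a Wednesday.
From 1952-05-14 to 1953-04-03 is 325 days inclusive.
325 = 7 × 46 + 3, so there are 46 full weeks plus 3 extra days.
Each full week contributes 2 weekend days (Sat, Sun): 46 × 2 = 92.
The 3 extra days are Wednesday, Thursday, Friday — none qualify.
Total: 92 + 0 = 92.

92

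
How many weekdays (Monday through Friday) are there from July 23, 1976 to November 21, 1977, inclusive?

July 23, 1976 is a Friday.
The range spans 487 days (inclusive of both endpoints).
487 = 7 × 69 + 4, so there are 69 full weeks plus 4 extra days.
Each full week contributes 5 weekdays (Mon–Fri): 69 × 5 = 345.
The 4 extra days are Fri, Sat, Sun, Mon — 2 of them qualify.
Total: 345 + 2 = 347.

347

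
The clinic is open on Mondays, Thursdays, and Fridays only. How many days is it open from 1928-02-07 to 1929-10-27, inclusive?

269

1928-02-07 is a Tuesday.
That's 629 days from start to end, counting both.
629 = 7 × 89 + 6, so there are 89 full weeks plus 6 extra days.
Each full week contributes 3 days from the set (Mon, Thu, Fri): 89 × 3 = 267.
The 6 extra days are Tue, Wed, Thu, Fri, Sat, Sun — 2 of them qualify.
Total: 267 + 2 = 269.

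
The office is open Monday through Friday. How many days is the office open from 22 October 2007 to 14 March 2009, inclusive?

22 October 2007 is a Monday.
The range spans 510 days (inclusive of both endpoints).
510 = 7 × 72 + 6, so there are 72 full weeks plus 6 extra days.
Each full week contributes 5 weekdays (Mon–Fri): 72 × 5 = 360.
The 6 extra days are Mon, Tue, Wed, Thu, Fri, Sat — 5 of them qualify.
Total: 360 + 5 = 365.

365 weekdays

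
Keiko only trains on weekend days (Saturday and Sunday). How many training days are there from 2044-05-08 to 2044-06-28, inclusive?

2044-05-08 is a Sunday.
The range spans 52 days (inclusive of both endpoints).
52 = 7 × 7 + 3, so there are 7 full weeks plus 3 extra days.
Each full week contributes 2 weekend days (Sat, Sun): 7 × 2 = 14.
The 3 extra days are Sunday, Monday, Tuesday — 1 of them qualifies.
Total: 14 + 1 = 15.

15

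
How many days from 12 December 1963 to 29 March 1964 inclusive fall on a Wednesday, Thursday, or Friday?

47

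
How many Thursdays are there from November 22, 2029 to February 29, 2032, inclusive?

November 22, 2029 is a Thursday.
From November 22, 2029 to February 29, 2032 is 830 days inclusive.
830 = 7 × 118 + 4, so there are 118 full weeks plus 4 extra days.
Each full week contributes one Thursday: 118 so far.
The 4 extra days are Thursday, Friday, Saturday, Sunday — 1 of them qualifies.
Total: 118 + 1 = 119.

119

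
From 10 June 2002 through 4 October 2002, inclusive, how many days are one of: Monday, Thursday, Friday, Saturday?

67

10 June 2002 is a Monday.
That's 117 days from start to end, counting both.
117 = 7 × 16 + 5, so there are 16 full weeks plus 5 extra days.
Each full week contributes 4 days from the set (Mon, Thu, Fri, Sat): 16 × 4 = 64.
The 5 extra days are Mon, Tue, Wed, Thu, Fri — 3 of them qualify.
Total: 64 + 3 = 67.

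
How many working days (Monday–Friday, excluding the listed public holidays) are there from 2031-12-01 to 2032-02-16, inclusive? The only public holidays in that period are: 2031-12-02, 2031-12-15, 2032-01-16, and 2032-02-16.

52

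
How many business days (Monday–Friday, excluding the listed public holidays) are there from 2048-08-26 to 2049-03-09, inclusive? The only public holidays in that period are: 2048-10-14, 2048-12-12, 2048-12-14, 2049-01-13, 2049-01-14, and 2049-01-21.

135 business days

2048-08-26 is a Wednesday.
From 2048-08-26 to 2049-03-09 is 196 days inclusive.
196 = 7 × 28, so the span is exactly 28 full weeks.
Each full week contributes 5 weekdays (Mon–Fri): 28 × 5 = 140.
Holidays: 2048-10-14 (Wed); 2048-12-12 (Sat); 2048-12-14 (Mon); 2049-01-13 (Wed); 2049-01-14 (Thu); 2049-01-21 (Thu).
5 of the 6 holidays fall on weekdays; the rest are weekends and were already excluded.
Business days: 140 − 5 = 135.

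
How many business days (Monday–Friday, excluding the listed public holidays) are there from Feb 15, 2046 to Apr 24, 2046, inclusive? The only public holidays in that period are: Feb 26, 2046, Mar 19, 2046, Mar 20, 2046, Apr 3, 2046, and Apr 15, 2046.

Feb 15, 2046 is a Thursday.
The range spans 69 days (inclusive of both endpoints).
69 = 7 × 9 + 6, so there are 9 full weeks plus 6 extra days.
Each full week contributes 5 weekdays (Mon–Fri): 9 × 5 = 45.
The 6 extra days are Thursday, Friday, Saturday, Sunday, Monday, Tuesday — 4 of them qualify.
Total: 45 + 4 = 49.
Holidays: Feb 26, 2046 (Mon); Mar 19, 2046 (Mon); Mar 20, 2046 (Tue); Apr 3, 2046 (Tue); Apr 15, 2046 (Sun).
4 of the 5 holidays fall on weekdays; the rest are weekends and were already excluded.
Business days: 49 − 4 = 45.

45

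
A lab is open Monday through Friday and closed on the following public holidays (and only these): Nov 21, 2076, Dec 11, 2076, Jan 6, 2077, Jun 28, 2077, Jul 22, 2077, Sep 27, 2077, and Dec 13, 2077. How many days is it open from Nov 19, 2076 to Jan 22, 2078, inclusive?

Nov 19, 2076 is a Thursday.
The range spans 430 days (inclusive of both endpoints).
430 = 7 × 61 + 3, so there are 61 full weeks plus 3 extra days.
Each full week contributes 5 weekdays (Mon–Fri): 61 × 5 = 305.
The 3 extra days are Thursday, Friday, Saturday — 2 of them qualify.
Total: 305 + 2 = 307.
Holidays: Nov 21, 2076 (Sat); Dec 11, 2076 (Fri); Jan 6, 2077 (Wed); Jun 28, 2077 (Mon); Jul 22, 2077 (Thu); Sep 27, 2077 (Mon); Dec 13, 2077 (Mon).
6 of the 7 holidays fall on weekdays; the rest are weekends and were already excluded.
Business days: 307 − 6 = 301.

301 business days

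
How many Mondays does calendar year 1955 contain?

52

1 January 1955 is a Saturday.
That's 365 days from start to end, counting both.
365 = 7 × 52 + 1, so there are 52 full weeks plus 1 extra day.
Each full week contributes one Monday: 52 so far.
The 1 extra day is Sat — none qualify.
Total: 52 + 0 = 52.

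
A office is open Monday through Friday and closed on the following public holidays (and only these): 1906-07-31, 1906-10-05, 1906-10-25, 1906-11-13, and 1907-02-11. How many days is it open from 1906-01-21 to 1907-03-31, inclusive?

305

1906-01-21 is a Sunday.
That's 435 days from start to end, counting both.
435 = 7 × 62 + 1, so there are 62 full weeks plus 1 extra day.
Each full week contributes 5 weekdays (Mon–Fri): 62 × 5 = 310.
The 1 extra day is Sun — none qualify.
Total: 310 + 0 = 310.
Holidays: 1906-07-31 (Tue); 1906-10-05 (Fri); 1906-10-25 (Thu); 1906-11-13 (Tue); 1907-02-11 (Mon).
All 5 holidays fall on weekdays, so subtract 5.
Business days: 310 − 5 = 305.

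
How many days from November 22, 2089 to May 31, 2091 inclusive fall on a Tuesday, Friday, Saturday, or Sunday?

November 22, 2089 is a Tuesday.
That's 556 days from start to end, counting both.
556 = 7 × 79 + 3, so there are 79 full weeks plus 3 extra days.
Each full week contributes 4 days from the set (Tue, Fri, Sat, Sun): 79 × 4 = 316.
The 3 extra days are Tue, Wed, Thu — 1 of them qualifies.
Total: 316 + 1 = 317.

317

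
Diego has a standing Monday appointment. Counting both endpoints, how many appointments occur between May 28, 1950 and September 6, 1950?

15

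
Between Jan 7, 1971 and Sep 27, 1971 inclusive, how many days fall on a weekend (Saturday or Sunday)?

Jan 7, 1971 is a Thursday.
From Jan 7, 1971 to Sep 27, 1971 is 264 days inclusive.
264 = 7 × 37 + 5, so there are 37 full weeks plus 5 extra days.
Each full week contributes 2 weekend days (Sat, Sun): 37 × 2 = 74.
The 5 extra days are Thu, Fri, Sat, Sun, Mon — 2 of them qualify.
Total: 74 + 2 = 76.

76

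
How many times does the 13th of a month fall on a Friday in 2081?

The 13th falls on a Friday when the month's 13th has weekday Fri.
Jan 13 is Mon; Feb 13 is Thu; Mar 13 is Thu; Apr 13 is Sun; May 13 is Tue; Jun 13 is Fri ✓; Jul 13 is Sun; Aug 13 is Wed; Sep 13 is Sat; Oct 13 is Mon; Nov 13 is Thu; Dec 13 is Sat.
Friday the 13ths: Jun.

1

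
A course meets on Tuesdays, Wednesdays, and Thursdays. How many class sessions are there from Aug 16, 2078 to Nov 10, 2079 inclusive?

195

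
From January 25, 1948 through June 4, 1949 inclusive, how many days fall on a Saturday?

January 25, 1948 is a Sunday.
From January 25, 1948 to June 4, 1949 is 497 days inclusive.
497 = 7 × 71, so the span is exactly 71 full weeks.
Each full week contributes one Saturday: 71 so far.

71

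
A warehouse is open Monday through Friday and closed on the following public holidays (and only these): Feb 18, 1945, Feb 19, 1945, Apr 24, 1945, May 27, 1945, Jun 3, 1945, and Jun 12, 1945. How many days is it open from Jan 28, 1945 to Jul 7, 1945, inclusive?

Jan 28, 1945 is a Sunday.
That's 161 days from start to end, counting both.
161 = 7 × 23, so the span is exactly 23 full weeks.
Each full week contributes 5 weekdays (Mon–Fri): 23 × 5 = 115.
Holidays: Feb 18, 1945 (Sun); Feb 19, 1945 (Mon); Apr 24, 1945 (Tue); May 27, 1945 (Sun); Jun 3, 1945 (Sun); Jun 12, 1945 (Tue).
3 of the 6 holidays fall on weekdays; the rest are weekends and were already excluded.
Business days: 115 − 3 = 112.

112 working days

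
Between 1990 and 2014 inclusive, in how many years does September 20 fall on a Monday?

Day of week of September 20 in each year:
1990: Thu, 1991: Fri, 1992: Sun, 1993: Mon ✓, 1994: Tue, 1995: Wed, 1996: Fri, 1997: Sat, 1998: Sun, 1999: Mon ✓, 2000: Wed, 2001: Thu, 2002: Fri, 2003: Sat, 2004: Mon ✓, 2005: Tue, 2006: Wed, 2007: Thu, 2008: Sat, 2009: Sun, 2010: Mon ✓, 2011: Tue, 2012: Thu, 2013: Fri, 2014: Sat
Mondays: 1993, 1999, 2004, 2010.

4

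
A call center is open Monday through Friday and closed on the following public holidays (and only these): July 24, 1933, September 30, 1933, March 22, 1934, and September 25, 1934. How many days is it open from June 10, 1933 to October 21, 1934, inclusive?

352 business days

June 10, 1933 is a Saturday.
The range spans 499 days (inclusive of both endpoints).
499 = 7 × 71 + 2, so there are 71 full weeks plus 2 extra days.
Each full week contributes 5 weekdays (Mon–Fri): 71 × 5 = 355.
The 2 extra days are Sat, Sun — none qualify.
Total: 355 + 0 = 355.
Holidays: July 24, 1933 (Mon); September 30, 1933 (Sat); March 22, 1934 (Thu); September 25, 1934 (Tue).
3 of the 4 holidays fall on weekdays; the rest are weekends and were already excluded.
Business days: 355 − 3 = 352.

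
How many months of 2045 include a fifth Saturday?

A month has five Saturdays exactly when Saturday falls within its first (length − 28) days.
Jan: 31 days, starts Sun → 5 of Sun, Mon, Tue
Feb: 28 days, starts Wed → 5 of (none)
Mar: 31 days, starts Wed → 5 of Wed, Thu, Fri
Apr: 30 days, starts Sat → 5 of Sat, Sun ✓
May: 31 days, starts Mon → 5 of Mon, Tue, Wed
Jun: 30 days, starts Thu → 5 of Thu, Fri
Jul: 31 days, starts Sat → 5 of Sat, Sun, Mon ✓
Aug: 31 days, starts Tue → 5 of Tue, Wed, Thu
Sep: 30 days, starts Fri → 5 of Fri, Sat ✓
Oct: 31 days, starts Sun → 5 of Sun, Mon, Tue
Nov: 30 days, starts Wed → 5 of Wed, Thu
Dec: 31 days, starts Fri → 5 of Fri, Sat, Sun ✓
Months with five Saturdays: Apr, Jul, Sep, Dec.

4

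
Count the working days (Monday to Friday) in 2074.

261 weekdays

Jan 1, 2074 is a Monday.
That's 365 days from start to end, counting both.
365 = 7 × 52 + 1, so there are 52 full weeks plus 1 extra day.
Each full week contributes 5 weekdays (Mon–Fri): 52 × 5 = 260.
The 1 extra day is Mon — 1 of them qualifies.
Total: 260 + 1 = 261.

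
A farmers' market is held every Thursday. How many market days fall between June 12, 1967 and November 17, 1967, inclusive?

23

June 12, 1967 is a Monday.
That's 159 days from start to end, counting both.
159 = 7 × 22 + 5, so there are 22 full weeks plus 5 extra days.
Each full week contributes one Thursday: 22 so far.
The 5 extra days are Monday, Tuesday, Wednesday, Thursday, Friday — 1 of them qualifies.
Total: 22 + 1 = 23.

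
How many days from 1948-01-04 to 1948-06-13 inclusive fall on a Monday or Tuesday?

46

1948-01-04 is a Sunday.
That's 162 days from start to end, counting both.
162 = 7 × 23 + 1, so there are 23 full weeks plus 1 extra day.
Each full week contributes 2 days from the set (Mon, Tue): 23 × 2 = 46.
The 1 extra day is Sun — none qualify.
Total: 46 + 0 = 46.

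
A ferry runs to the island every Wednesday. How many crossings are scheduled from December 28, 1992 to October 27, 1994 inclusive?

96

December 28, 1992 is a Monday.
That's 669 days from start to end, counting both.
669 = 7 × 95 + 4, so there are 95 full weeks plus 4 extra days.
Each full week contributes one Wednesday: 95 so far.
The 4 extra days are Monday, Tuesday, Wednesday, Thursday — 1 of them qualifies.
Total: 95 + 1 = 96.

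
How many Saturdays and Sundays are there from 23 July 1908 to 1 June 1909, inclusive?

90

23 July 1908 is a Thursday.
The range spans 314 days (inclusive of both endpoints).
314 = 7 × 44 + 6, so there are 44 full weeks plus 6 extra days.
Each full week contributes 2 weekend days (Sat, Sun): 44 × 2 = 88.
The 6 extra days are Thu, Fri, Sat, Sun, Mon, Tue — 2 of them qualify.
Total: 88 + 2 = 90.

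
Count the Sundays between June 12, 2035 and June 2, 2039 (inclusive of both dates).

207

June 12, 2035 is a Tuesday.
From June 12, 2035 to June 2, 2039 is 1452 days inclusive.
1452 = 7 × 207 + 3, so there are 207 full weeks plus 3 extra days.
Each full week contributes one Sunday: 207 so far.
The 3 extra days are Tuesday, Wednesday, Thursday — none qualify.
Total: 207 + 0 = 207.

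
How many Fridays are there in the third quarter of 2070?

July 1, 2070 is a Tuesday.
From July 1, 2070 to September 30, 2070 is 92 days inclusive.
92 = 7 × 13 + 1, so there are 13 full weeks plus 1 extra day.
Each full week contributes one Friday: 13 so far.
The 1 extra day is Tuesday — none qualify.
Total: 13 + 0 = 13.

13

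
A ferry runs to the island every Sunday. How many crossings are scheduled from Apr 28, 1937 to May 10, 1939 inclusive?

106

Apr 28, 1937 is a Wednesday.
From Apr 28, 1937 to May 10, 1939 is 743 days inclusive.
743 = 7 × 106 + 1, so there are 106 full weeks plus 1 extra day.
Each full week contributes one Sunday: 106 so far.
The 1 extra day is Wednesday — none qualify.
Total: 106 + 0 = 106.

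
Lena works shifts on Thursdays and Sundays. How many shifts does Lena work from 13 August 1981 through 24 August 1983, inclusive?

13 August 1981 is a Thursday.
The range spans 742 days (inclusive of both endpoints).
742 = 7 × 106, so the span is exactly 106 full weeks.
Each full week contributes 2 days from the set (Thu, Sun): 106 × 2 = 212.
Total: 212.

212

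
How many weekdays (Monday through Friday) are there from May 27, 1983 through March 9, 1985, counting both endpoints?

466 weekdays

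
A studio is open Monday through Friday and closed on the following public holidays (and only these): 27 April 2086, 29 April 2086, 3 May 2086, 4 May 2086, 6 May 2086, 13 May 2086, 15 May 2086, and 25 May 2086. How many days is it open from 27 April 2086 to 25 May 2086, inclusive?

15

27 April 2086 is a Saturday.
The range spans 29 days (inclusive of both endpoints).
29 = 7 × 4 + 1, so there are 4 full weeks plus 1 extra day.
Each full week contributes 5 weekdays (Mon–Fri): 4 × 5 = 20.
The 1 extra day is Saturday — none qualify.
Total: 20 + 0 = 20.
Holidays: 27 April 2086 (Sat); 29 April 2086 (Mon); 3 May 2086 (Fri); 4 May 2086 (Sat); 6 May 2086 (Mon); 13 May 2086 (Mon); 15 May 2086 (Wed); 25 May 2086 (Sat).
5 of the 8 holidays fall on weekdays; the rest are weekends and were already excluded.
Business days: 20 − 5 = 15.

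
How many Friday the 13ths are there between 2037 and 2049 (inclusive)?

24

Friday-the-13ths by year:
2037: Feb, Mar, Nov
2038: Aug
2039: May
2040: Jan, Apr, Jul
2041: Sep, Dec
2042: Jun
2043: Feb, Mar, Nov
2044: May
2045: Jan, Oct
2046: Apr, Jul
2047: Sep, Dec
2048: Mar, Nov
2049: Aug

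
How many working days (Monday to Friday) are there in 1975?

Jan 1, 1975 is a Wednesday.
That's 365 days from start to end, counting both.
365 = 7 × 52 + 1, so there are 52 full weeks plus 1 extra day.
Each full week contributes 5 weekdays (Mon–Fri): 52 × 5 = 260.
The 1 extra day is Wednesday — 1 of them qualifies.
Total: 260 + 1 = 261.

261 weekdays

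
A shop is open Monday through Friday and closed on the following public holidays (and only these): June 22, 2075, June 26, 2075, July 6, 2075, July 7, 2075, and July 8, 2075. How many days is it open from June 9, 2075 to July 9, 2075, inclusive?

June 9, 2075 is a Sunday.
The range spans 31 days (inclusive of both endpoints).
31 = 7 × 4 + 3, so there are 4 full weeks plus 3 extra days.
Each full week contributes 5 weekdays (Mon–Fri): 4 × 5 = 20.
The 3 extra days are Sunday, Monday, Tuesday — 2 of them qualify.
Total: 20 + 2 = 22.
Holidays: June 22, 2075 (Sat); June 26, 2075 (Wed); July 6, 2075 (Sat); July 7, 2075 (Sun); July 8, 2075 (Mon).
2 of the 5 holidays fall on weekdays; the rest are weekends and were already excluded.
Business days: 22 − 2 = 20.

20 business days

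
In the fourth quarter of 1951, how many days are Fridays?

13

October 1, 1951 is a Monday.
The range spans 92 days (inclusive of both endpoints).
92 = 7 × 13 + 1, so there are 13 full weeks plus 1 extra day.
Each full week contributes one Friday: 13 so far.
The 1 extra day is Mon — none qualify.
Total: 13 + 0 = 13.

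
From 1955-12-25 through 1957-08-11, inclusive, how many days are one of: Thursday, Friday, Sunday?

1955-12-25 is a Sunday.
The range spans 596 days (inclusive of both endpoints).
596 = 7 × 85 + 1, so there are 85 full weeks plus 1 extra day.
Each full week contributes 3 days from the set (Thu, Fri, Sun): 85 × 3 = 255.
The 1 extra day is Sunday — 1 of them qualifies.
Total: 255 + 1 = 256.

256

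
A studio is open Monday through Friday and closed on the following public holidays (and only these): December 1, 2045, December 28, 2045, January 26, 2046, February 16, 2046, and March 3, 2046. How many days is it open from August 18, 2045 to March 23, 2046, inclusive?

August 18, 2045 is a Friday.
The range spans 218 days (inclusive of both endpoints).
218 = 7 × 31 + 1, so there are 31 full weeks plus 1 extra day.
Each full week contributes 5 weekdays (Mon–Fri): 31 × 5 = 155.
The 1 extra day is Friday — 1 of them qualifies.
Total: 155 + 1 = 156.
Holidays: December 1, 2045 (Fri); December 28, 2045 (Thu); January 26, 2046 (Fri); February 16, 2046 (Fri); March 3, 2046 (Sat).
4 of the 5 holidays fall on weekdays; the rest are weekends and were already excluded.
Business days: 156 − 4 = 152.

152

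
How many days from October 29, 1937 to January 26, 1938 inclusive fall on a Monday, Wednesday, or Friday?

39

October 29, 1937 is a Friday.
The range spans 90 days (inclusive of both endpoints).
90 = 7 × 12 + 6, so there are 12 full weeks plus 6 extra days.
Each full week contributes 3 days from the set (Mon, Wed, Fri): 12 × 3 = 36.
The 6 extra days are Friday, Saturday, Sunday, Monday, Tuesday, Wednesday — 3 of them qualify.
Total: 36 + 3 = 39.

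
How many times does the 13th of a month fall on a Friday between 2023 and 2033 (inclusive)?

Friday-the-13ths by year:
2023: Jan, Oct
2024: Sep, Dec
2025: Jun
2026: Feb, Mar, Nov
2027: Aug
2028: Oct
2029: Apr, Jul
2030: Sep, Dec
2031: Jun
2032: Feb, Aug
2033: May

18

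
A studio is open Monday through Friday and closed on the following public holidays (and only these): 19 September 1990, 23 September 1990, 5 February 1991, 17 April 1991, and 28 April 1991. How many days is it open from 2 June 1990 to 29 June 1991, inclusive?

277

2 June 1990 is a Saturday.
That's 393 days from start to end, counting both.
393 = 7 × 56 + 1, so there are 56 full weeks plus 1 extra day.
Each full week contributes 5 weekdays (Mon–Fri): 56 × 5 = 280.
The 1 extra day is Sat — none qualify.
Total: 280 + 0 = 280.
Holidays: 19 September 1990 (Wed); 23 September 1990 (Sun); 5 February 1991 (Tue); 17 April 1991 (Wed); 28 April 1991 (Sun).
3 of the 5 holidays fall on weekdays; the rest are weekends and were already excluded.
Business days: 280 − 3 = 277.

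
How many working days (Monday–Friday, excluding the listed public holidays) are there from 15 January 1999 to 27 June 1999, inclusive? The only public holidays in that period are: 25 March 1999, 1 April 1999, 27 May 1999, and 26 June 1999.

113

15 January 1999 is a Friday.
The range spans 164 days (inclusive of both endpoints).
164 = 7 × 23 + 3, so there are 23 full weeks plus 3 extra days.
Each full week contributes 5 weekdays (Mon–Fri): 23 × 5 = 115.
The 3 extra days are Friday, Saturday, Sunday — 1 of them qualifies.
Total: 115 + 1 = 116.
Holidays: 25 March 1999 (Thu); 1 April 1999 (Thu); 27 May 1999 (Thu); 26 June 1999 (Sat).
3 of the 4 holidays fall on weekdays; the rest are weekends and were already excluded.
Business days: 116 − 3 = 113.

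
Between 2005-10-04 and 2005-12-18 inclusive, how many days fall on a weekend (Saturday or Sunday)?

22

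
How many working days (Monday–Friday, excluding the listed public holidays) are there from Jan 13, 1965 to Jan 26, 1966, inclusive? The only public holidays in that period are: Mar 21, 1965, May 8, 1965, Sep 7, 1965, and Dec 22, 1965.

269

Jan 13, 1965 is a Wednesday.
That's 379 days from start to end, counting both.
379 = 7 × 54 + 1, so there are 54 full weeks plus 1 extra day.
Each full week contributes 5 weekdays (Mon–Fri): 54 × 5 = 270.
The 1 extra day is Wednesday — 1 of them qualifies.
Total: 270 + 1 = 271.
Holidays: Mar 21, 1965 (Sun); May 8, 1965 (Sat); Sep 7, 1965 (Tue); Dec 22, 1965 (Wed).
2 of the 4 holidays fall on weekdays; the rest are weekends and were already excluded.
Business days: 271 − 2 = 269.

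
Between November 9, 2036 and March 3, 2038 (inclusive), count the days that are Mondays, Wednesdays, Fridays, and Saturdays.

274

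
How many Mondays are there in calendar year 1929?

1929-01-01 is a Tuesday.
That's 365 days from start to end, counting both.
365 = 7 × 52 + 1, so there are 52 full weeks plus 1 extra day.
Each full week contributes one Monday: 52 so far.
The 1 extra day is Tuesday — none qualify.
Total: 52 + 0 = 52.

52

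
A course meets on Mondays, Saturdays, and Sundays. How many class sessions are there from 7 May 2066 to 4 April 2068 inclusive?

7 May 2066 is a Friday.
The range spans 699 days (inclusive of both endpoints).
699 = 7 × 99 + 6, so there are 99 full weeks plus 6 extra days.
Each full week contributes 3 days from the set (Mon, Sat, Sun): 99 × 3 = 297.
The 6 extra days are Fri, Sat, Sun, Mon, Tue, Wed — 3 of them qualify.
Total: 297 + 3 = 300.

300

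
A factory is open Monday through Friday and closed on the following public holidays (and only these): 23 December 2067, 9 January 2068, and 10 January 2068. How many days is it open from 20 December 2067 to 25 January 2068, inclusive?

24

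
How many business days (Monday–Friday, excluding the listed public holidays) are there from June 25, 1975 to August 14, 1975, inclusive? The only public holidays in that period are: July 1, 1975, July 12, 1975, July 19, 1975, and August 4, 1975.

35 business days

June 25, 1975 is a Wednesday.
That's 51 days from start to end, counting both.
51 = 7 × 7 + 2, so there are 7 full weeks plus 2 extra days.
Each full week contributes 5 weekdays (Mon–Fri): 7 × 5 = 35.
The 2 extra days are Wednesday, Thursday — 2 of them qualify.
Total: 35 + 2 = 37.
Holidays: July 1, 1975 (Tue); July 12, 1975 (Sat); July 19, 1975 (Sat); August 4, 1975 (Mon).
2 of the 4 holidays fall on weekdays; the rest are weekends and were already excluded.
Business days: 37 − 2 = 35.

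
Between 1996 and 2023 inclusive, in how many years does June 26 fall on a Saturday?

Day of week of June 26 in each year:
1996: Wed, 1997: Thu, 1998: Fri, 1999: Sat ✓, 2000: Mon, 2001: Tue, 2002: Wed, 2003: Thu, 2004: Sat ✓, 2005: Sun, 2006: Mon, 2007: Tue, 2008: Thu, 2009: Fri, 2010: Sat ✓, 2011: Sun, 2012: Tue, 2013: Wed, 2014: Thu, 2015: Fri, 2016: Sun, 2017: Mon, 2018: Tue, 2019: Wed, 2020: Fri, 2021: Sat ✓, 2022: Sun, 2023: Mon
Saturdays: 1999, 2004, 2010, 2021.

4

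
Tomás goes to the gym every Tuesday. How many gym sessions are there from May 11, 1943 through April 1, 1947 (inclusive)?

May 11, 1943 is a Tuesday.
That's 1422 days from start to end, counting both.
1422 = 7 × 203 + 1, so there are 203 full weeks plus 1 extra day.
Each full week contributes one Tuesday: 203 so far.
The 1 extra day is Tuesday — 1 of them qualifies.
Total: 203 + 1 = 204.

204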